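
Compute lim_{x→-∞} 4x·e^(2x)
This is a 0·∞ indeterminate form at x → -∞.
Rewrite the product as 4x / e^(-2x) (an ∞/∞ form) and apply L'Hôpital, or use the standard hierarchy e^(2|x|) ≫ |x| as x → -∞.
The indeterminate product → 0, so the limit = 0.

Final answer: 0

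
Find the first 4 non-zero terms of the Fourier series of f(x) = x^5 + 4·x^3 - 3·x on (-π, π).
(-32·π^2 + 186 + 2·π^4)·sin(x) + (-π^4 + 3/2 + π^2)·sin(2·x) + (-226/81 + 32·π^2/27 + 2·π^4/3)·sin(3·x) + (-π^4/2 - 11·π^2/8 + 129/64)·sin(4·x)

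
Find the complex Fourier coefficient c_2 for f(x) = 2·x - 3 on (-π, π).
Compute the real Fourier coefficients first: a_2 = 0, b_2 = -2.
Then c_2 = (a_2 − i·b_2)/2 = i.

Final answer: i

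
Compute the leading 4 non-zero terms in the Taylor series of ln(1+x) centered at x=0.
-x^4/4 + x^3/3 - x^2/2 + x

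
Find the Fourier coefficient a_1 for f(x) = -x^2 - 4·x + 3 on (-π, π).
a_1 = (1/π) ∫_{-π}^{π} f(x)·cos(1x) dx.
Evaluate the integral (use parity and integration by parts as needed): a_1 = 4.

Final answer: 4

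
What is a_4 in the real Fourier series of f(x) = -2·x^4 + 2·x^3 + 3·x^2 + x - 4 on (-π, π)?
a_4 = (1/π) ∫_{-π}^{π} f(x)·cos(4x) dx.
Evaluate the integral (use parity and integration by parts as needed): a_4 = 9/8 - π^2.

Final answer: 9/8 - π^2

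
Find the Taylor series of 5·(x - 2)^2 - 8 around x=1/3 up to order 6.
53/9 - 50·(x - 1/3)/3 + 5·(x - 1/3)^2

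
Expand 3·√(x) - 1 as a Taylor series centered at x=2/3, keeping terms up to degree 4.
-1 + √(6) + 3·√(6)·(x - 2/3)/4 - 9·√(6)·(x - 2/3)^2/32 + 27·√(6)·(x - 2/3)^3/128 - 405·√(6)·(x - 2/3)^4/2048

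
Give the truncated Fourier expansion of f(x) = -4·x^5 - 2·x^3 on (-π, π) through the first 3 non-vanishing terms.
(-936 - 8·π^4 + 156·π^2)·sin(x) + (-18·π^2 + 27 + 4·π^4)·sin(2·x) + (-8·π^4/3 - 248/81 + 124·π^2/27)·sin(3·x)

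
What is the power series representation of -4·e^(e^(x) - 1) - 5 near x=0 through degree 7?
-877·x^7/1260 - 203·x^6/180 - 26·x^5/15 - 5·x^4/2 - 10·x^3/3 - 4·x^2 - 4·x - 9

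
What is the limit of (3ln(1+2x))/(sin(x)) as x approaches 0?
Both numerator and denominator → 0 as x → 0; this is a 0/0 indeterminate form.
Expand each to leading order near x = 0: numerator ~ 6·x, denominator ~ x.
The limit of the ratio is 6.

Final answer: 6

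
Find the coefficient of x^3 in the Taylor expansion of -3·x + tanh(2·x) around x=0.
Expand to order 3: -3·x + tanh(2·x) = -8·x^3/3 - x + O(x^4).
The coefficient of x^3 is -8/3.

Final answer: -8/3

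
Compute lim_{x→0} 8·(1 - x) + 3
Direct substitution at x = 0 gives 11.

Final answer: 11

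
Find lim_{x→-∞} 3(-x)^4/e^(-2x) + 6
The quotient is an ∞/∞ indeterminate form as x → -∞.
Compare growth rates of the dominant terms (exponentials ≫ polynomials ≫ logarithms), or apply L'Hôpital's rule; the quotient → 0.
Adding the constant: 0 + 6 = 6. Limit = 6.

Final answer: 6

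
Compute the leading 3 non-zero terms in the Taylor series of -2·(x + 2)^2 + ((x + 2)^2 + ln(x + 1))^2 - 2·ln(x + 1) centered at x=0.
28·x^2 + 30·x + 8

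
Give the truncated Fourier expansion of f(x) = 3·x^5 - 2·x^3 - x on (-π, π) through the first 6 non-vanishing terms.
(-124·π^2 + 6·π^4 + 742)·sin(x) + (-3·π^4 - 49/2 + 17·π^2)·sin(2·x) + (-52·π^2/9 + 86/27 + 2·π^4)·sin(3·x) + (-3·π^4/2 - 37/64 + 23·π^2/8)·sin(4·x) + (-44·π^2/25 + 14/625 + 6·π^4/5)·sin(5·x) + (-π^4 + 7/54 + 11·π^2/9)·sin(6·x)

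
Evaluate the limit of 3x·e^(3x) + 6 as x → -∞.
The product is a 0·∞ indeterminate form at x → -∞.
Rewrite the product as 3x / e^(-3x) (an ∞/∞ form) and apply L'Hôpital, or use the standard hierarchy e^(3|x|) ≫ |x| as x → -∞.
The indeterminate product → 0, so the limit = 6.

Final answer: 6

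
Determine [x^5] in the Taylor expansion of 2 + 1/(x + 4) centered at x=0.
Expand to order 5: 2 + 1/(x + 4) = -x^5/4096 + x^4/1024 - x^3/256 + x^2/64 - x/16 + 9/4 + O(x^6).
The coefficient of x^5 is -1/4096.

Final answer: -1/4096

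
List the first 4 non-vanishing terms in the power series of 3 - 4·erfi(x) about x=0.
-4·x^5/(5·√(π)) - 8·x^3/(3·√(π)) - 8·x/√(π) + 3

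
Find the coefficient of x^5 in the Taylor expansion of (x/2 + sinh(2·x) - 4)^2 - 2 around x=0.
Expand to order 5: (x/2 + sinh(2·x) - 4)^2 - 2 = -32·x^5/15 + 20·x^4/3 - 32·x^3/3 + 25·x^2/4 - 20·x + 14 + O(x^6).
The coefficient of x^5 is -32/15.

Final answer: -32/15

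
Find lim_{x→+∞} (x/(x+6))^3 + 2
As x → +∞: x/(x+6) = 1/(1 + 6/x) → 1, and the 3rd power of a limit-1 base also → 1; with the additive constant, 1 + 2 = 3.
Limit = 3.

Final answer: 3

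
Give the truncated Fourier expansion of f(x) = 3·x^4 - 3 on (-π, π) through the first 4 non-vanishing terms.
(144 - 24·π^2)·cos(x) + (-9 + 6·π^2)·cos(2·x) + (16/9 - 8·π^2/3)·cos(3·x) - 3 + 3·π^4/5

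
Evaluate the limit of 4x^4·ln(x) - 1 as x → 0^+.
The product is a 0·∞ indeterminate form at x → 0⁺.
Rewrite the product as 4·ln(x) / x^(-4) and apply L'Hôpital, or use the standard hierarchy x^(-4) ≫ |ln x| as x → 0⁺.
The indeterminate product → 0, so the limit = -1.

Final answer: -1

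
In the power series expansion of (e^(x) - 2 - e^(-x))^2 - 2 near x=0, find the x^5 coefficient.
Expand to order 5: (e^(x) - 2 - e^(-x))^2 - 2 = -x^5/15 + 4·x^4/3 - 4·x^3/3 + 4·x^2 - 8·x + 2 + O(x^6).
The coefficient of x^5 is -1/15.

Final answer: -1/15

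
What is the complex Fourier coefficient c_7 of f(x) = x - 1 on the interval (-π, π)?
Compute the real Fourier coefficients first: a_7 = 0, b_7 = 2/7.
Then c_7 = (a_7 − i·b_7)/2 = -i/7.

Final answer: -i/7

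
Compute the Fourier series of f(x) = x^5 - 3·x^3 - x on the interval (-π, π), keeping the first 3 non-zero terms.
(-46·π^2 + 2·π^4 + 274)·sin(x) + (-π^4 - 11 + 8·π^2)·sin(2·x) + (-94·π^2/27 + 134/81 + 2·π^4/3)·sin(3·x)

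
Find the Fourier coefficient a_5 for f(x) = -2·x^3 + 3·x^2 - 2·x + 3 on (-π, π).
a_5 = (1/π) ∫_{-π}^{π} f(x)·cos(5x) dx.
Evaluate the integral (use parity and integration by parts as needed): a_5 = -12/25.

Final answer: -12/25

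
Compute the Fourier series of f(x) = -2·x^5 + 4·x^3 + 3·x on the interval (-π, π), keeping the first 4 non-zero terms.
(-522 - 4·π^4 + 88·π^2)·sin(x) + (-14·π^2 + 18 + 2·π^4)·sin(2·x) + (-4·π^4/3 - 142/81 + 152·π^2/27)·sin(3·x) + (-13·π^2/4 - 9/32 + π^4)·sin(4·x)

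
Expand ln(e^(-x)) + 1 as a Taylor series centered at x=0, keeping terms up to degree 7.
1 - x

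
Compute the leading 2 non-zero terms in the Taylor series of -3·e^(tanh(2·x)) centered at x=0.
-6·x - 3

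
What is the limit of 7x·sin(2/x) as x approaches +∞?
As x → +∞: let u = 2/x → 0⁺; then 7·x·sin(2/x) = 7·2·sin(u)/u → 7·2·1 = 14.
Limit = 14.

Final answer: 14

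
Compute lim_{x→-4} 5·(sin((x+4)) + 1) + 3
Direct substitution at x = -4 gives 8.

Final answer: 8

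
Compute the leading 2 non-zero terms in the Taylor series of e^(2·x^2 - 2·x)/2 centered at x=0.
1/2 - x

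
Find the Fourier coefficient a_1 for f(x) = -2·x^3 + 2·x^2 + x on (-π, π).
a_1 = (1/π) ∫_{-π}^{π} f(x)·cos(1x) dx.
Evaluate the integral (use parity and integration by parts as needed): a_1 = -8.

Final answer: -8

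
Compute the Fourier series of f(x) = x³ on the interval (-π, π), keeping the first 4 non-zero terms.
(-12 + 2·π^2)·sin(x) + (3/2 - π^2)·sin(2·x) + (-4/9 + 2·π^2/3)·sin(3·x) + (3/16 - π^2/2)·sin(4·x)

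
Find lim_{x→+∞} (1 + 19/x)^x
As x → +∞: this is the defining limit (1 + 19/x)^x → e^19.
Limit = e^(19).

Final answer: e^(19)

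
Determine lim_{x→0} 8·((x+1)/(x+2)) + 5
Direct substitution at x = 0 gives 9.

Final answer: 9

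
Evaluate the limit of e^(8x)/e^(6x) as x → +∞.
This is an ∞/∞ indeterminate form as x → +∞.
Rewrite e^(8x)/e^(6x) = e^((8−6)x) = e^(2x); the exponent coefficient is 2 > 0 so e^(2x) → ∞.
Limit = ∞.

Final answer: ∞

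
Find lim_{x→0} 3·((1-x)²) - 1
Direct substitution at x = 0 gives 2.

Final answer: 2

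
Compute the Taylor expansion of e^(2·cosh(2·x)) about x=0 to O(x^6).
28·x^4·e^(2)/3 + 4·x^2·e^(2) + e^(2)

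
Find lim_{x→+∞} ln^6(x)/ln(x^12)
This is an ∞/∞ indeterminate form as x → +∞.
Write ln(x^12) = 12·ln(x), reducing the quotient to ln^5(x)/12 → ∞.
Limit = ∞.

Final answer: ∞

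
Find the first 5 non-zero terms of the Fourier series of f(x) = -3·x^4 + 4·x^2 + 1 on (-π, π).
(-160 + 24·π^2)·cos(x) + (13 - 6·π^2)·cos(2·x) + (-32/9 + 8·π^2/3)·cos(3·x) + (25/16 - 3·π^2/2)·cos(4·x) - 3·π^4/5 + 1 + 4·π^2/3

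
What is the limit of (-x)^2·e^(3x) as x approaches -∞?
This is a 0·∞ indeterminate form at x → -∞.
Rewrite the product as (-x)^2 / e^(-3x) (an ∞/∞ form) and apply L'Hôpital, or use the standard hierarchy e^(3|x|) ≫ |(-x)^2| as x → -∞.
The indeterminate product → 0, so the limit = 0.

Final answer: 0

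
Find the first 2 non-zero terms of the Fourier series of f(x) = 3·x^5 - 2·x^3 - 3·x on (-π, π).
(-124·π^2 + 6·π^4 + 738)·sin(x) + (-3·π^4 - 45/2 + 17·π^2)·sin(2·x)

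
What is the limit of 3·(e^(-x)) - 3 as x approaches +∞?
Evaluate the dominant behaviour as x → +∞; each term tends to a finite value or vanishes.
Limit = -3.

Final answer: -3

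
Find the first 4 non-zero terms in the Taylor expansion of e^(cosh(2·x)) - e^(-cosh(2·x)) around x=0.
x^6·(4·e^(-1)/45 + 124·e/45) + x^4·(-4·e^(-1)/3 + 8·e/3) + x^2·(2·e^(-1) + 2·e) - e^(-1) + e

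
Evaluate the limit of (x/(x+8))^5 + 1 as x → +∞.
As x → +∞: x/(x+8) = 1/(1 + 8/x) → 1, and the 5th power of a limit-1 base also → 1; with the additive constant, 1 + 1 = 2.
Limit = 2.

Final answer: 2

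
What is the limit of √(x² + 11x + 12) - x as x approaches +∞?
As x → +∞: multiply by the conjugate to get (11x+12)/(√(x²+11x+12)+x); the denominator ~ 2x, so the limit is 11/2.
Limit = 11/2.

Final answer: 11/2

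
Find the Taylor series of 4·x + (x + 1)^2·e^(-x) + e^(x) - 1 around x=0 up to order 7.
-x^7/180 + x^6/36 - x^5/12 + x^4/4 + 6·x + 1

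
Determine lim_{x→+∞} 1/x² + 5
Evaluate the dominant behaviour as x → +∞; each term tends to a finite value or vanishes.
Limit = 5.

Final answer: 5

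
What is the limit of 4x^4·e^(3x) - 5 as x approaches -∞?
The product is a 0·∞ indeterminate form at x → -∞.
Rewrite the product as 4x^4 / e^(-3x) (an ∞/∞ form) and apply L'Hôpital, or use the standard hierarchy e^(3|x|) ≫ |x^4| as x → -∞.
The indeterminate product → 0, so the limit = -5.

Final answer: -5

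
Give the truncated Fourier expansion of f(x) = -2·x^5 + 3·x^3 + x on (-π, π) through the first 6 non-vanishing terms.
(-514 - 4·π^4 + 86·π^2)·sin(x) + (-13·π^2 + 37/2 + 2·π^4)·sin(2·x) + (-4·π^4/3 - 214/81 + 134·π^2/27)·sin(3·x) + (-11·π^2/4 + 17/32 + π^4)·sin(4·x) + (-4·π^4/5 - 26/625 + 46·π^2/25)·sin(5·x) + (-37·π^2/27 - 17/162 + 2·π^4/3)·sin(6·x)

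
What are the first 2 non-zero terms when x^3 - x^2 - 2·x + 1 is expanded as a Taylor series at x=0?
1 - 2·x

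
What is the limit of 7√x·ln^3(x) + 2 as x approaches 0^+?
The product is a 0·∞ indeterminate form at x → 0⁺.
Rewrite the product as 7·ln^3(x) / x^(-1/2) and apply L'Hôpital, or use the standard hierarchy x^(-1/2) ≫ |ln x|^3 as x → 0⁺.
The indeterminate product → 0, so the limit = 2.

Final answer: 2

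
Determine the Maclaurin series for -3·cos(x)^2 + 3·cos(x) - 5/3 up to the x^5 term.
-7·x^4/8 + 3·x^2/2 - 5/3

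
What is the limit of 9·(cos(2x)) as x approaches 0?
Direct substitution at x = 0 gives 9.

Final answer: 9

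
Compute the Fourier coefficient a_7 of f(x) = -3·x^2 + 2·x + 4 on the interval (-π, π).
a_7 = (1/π) ∫_{-π}^{π} f(x)·cos(7x) dx.
Evaluate the integral (use parity and integration by parts as needed): a_7 = 12/49.

Final answer: 12/49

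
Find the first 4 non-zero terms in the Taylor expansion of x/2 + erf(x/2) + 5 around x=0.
x^5/(160·√(π)) - x^3/(12·√(π)) + x·(1/2 + 1/√(π)) + 5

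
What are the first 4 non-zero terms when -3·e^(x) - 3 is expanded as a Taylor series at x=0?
-x^3/2 - 3·x^2/2 - 3·x - 6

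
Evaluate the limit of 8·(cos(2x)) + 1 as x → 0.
Direct substitution at x = 0 gives 9.

Final answer: 9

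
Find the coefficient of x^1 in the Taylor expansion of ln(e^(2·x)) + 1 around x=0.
Expand to order 1: ln(e^(2·x)) + 1 = 2·x + 1 + O(x^2).
The coefficient of x^1 is 2.

Final answer: 2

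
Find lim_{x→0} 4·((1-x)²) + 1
Direct substitution at x = 0 gives 5.

Final answer: 5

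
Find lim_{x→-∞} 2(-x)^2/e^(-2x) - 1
The quotient is an ∞/∞ indeterminate form as x → -∞.
Compare growth rates of the dominant terms (exponentials ≫ polynomials ≫ logarithms), or apply L'Hôpital's rule; the quotient → 0.
Adding the constant: 0 - 1 = -1. Limit = -1.

Final answer: -1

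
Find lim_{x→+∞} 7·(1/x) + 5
Evaluate the dominant behaviour as x → +∞; each term tends to a finite value or vanishes.
Limit = 5.

Final answer: 5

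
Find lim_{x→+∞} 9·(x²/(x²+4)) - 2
Evaluate the dominant behaviour as x → +∞; each term tends to a finite value or vanishes.
Limit = 7.

Final answer: 7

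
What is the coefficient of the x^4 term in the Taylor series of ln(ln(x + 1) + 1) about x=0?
Expand to order 4: ln(ln(x + 1) + 1) = -35·x^4/24 + 7·x^3/6 - x^2 + x + O(x^5).
The coefficient of x^4 is -35/24.

Final answer: -35/24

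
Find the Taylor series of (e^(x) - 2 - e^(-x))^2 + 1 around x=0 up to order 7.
-x^7/630 + 8·x^6/45 - x^5/15 + 4·x^4/3 - 4·x^3/3 + 4·x^2 - 8·x + 5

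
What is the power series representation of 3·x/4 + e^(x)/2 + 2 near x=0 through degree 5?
x^5/240 + x^4/48 + x^3/12 + x^2/4 + 5·x/4 + 5/2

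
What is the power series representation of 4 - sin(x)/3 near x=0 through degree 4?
x^3/18 - x/3 + 4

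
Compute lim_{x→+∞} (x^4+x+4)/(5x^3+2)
This is an ∞/∞ indeterminate form as x → +∞.
Divide numerator and denominator by x^4 and let the lower-order terms vanish; the numerator's degree 4 exceeds the denominator's degree 3, so the quotient diverges.
Limit = ∞.

Final answer: ∞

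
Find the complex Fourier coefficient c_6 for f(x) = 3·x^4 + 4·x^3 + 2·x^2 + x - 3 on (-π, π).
Compute the real Fourier coefficients first: a_6 = 1/9 + 2·π^2/3, b_6 = -4·π^2/3 - 1/9.
Then c_6 = (a_6 − i·b_6)/2 = 1/18 + π^2/3 + i/18 + 2·i·π^2/3.

Final answer: 1/18 + π^2/3 + i/18 + 2·i·π^2/3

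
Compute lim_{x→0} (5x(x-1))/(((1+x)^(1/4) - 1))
Both numerator and denominator → 0 as x → 0; this is a 0/0 indeterminate form.
Expand each to leading order near x = 0: numerator ~ -5·x, denominator ~ x/4.
The limit of the ratio is -20.

Final answer: -20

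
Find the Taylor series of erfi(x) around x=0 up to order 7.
x^7/(21·√(π)) + x^5/(5·√(π)) + 2·x^3/(3·√(π)) + 2·x/√(π)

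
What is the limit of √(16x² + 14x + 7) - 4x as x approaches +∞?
As x → +∞: multiply by the conjugate to get (14x+7)/(√(16x²+14x+7)+4x); the denominator ~ 8x, so the limit is 14/8 = 7/4.
Limit = 7/4.

Final answer: 7/4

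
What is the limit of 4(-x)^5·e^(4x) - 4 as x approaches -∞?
The product is a 0·∞ indeterminate form at x → -∞.
Rewrite the product as 4(-x)^5 / e^(-4x) (an ∞/∞ form) and apply L'Hôpital, or use the standard hierarchy e^(4|x|) ≫ |(-x)^5| as x → -∞.
The indeterminate product → 0, so the limit = -4.

Final answer: -4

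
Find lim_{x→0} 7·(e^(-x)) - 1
Direct substitution at x = 0 gives 6.

Final answer: 6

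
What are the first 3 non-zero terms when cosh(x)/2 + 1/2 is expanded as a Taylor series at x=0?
x^4/48 + x^2/4 + 1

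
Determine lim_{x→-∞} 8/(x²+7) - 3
Evaluate the dominant behaviour as x → -∞; each term tends to a finite value or vanishes.
Limit = -3.

Final answer: -3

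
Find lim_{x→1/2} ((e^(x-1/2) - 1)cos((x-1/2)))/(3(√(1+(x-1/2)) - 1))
Both numerator and denominator → 0 as x → 1/2; this is a 0/0 indeterminate form.
Expand each to leading order near x = 1/2: numerator ~ (x - 1/2), denominator ~ 3·(x - 1/2)/2.
The limit of the ratio is 2/3.

Final answer: 2/3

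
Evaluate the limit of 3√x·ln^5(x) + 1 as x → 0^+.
The product is a 0·∞ indeterminate form at x → 0⁺.
Rewrite the product as 3·ln^5(x) / x^(-1/2) and apply L'Hôpital, or use the standard hierarchy x^(-1/2) ≫ |ln x|^5 as x → 0⁺.
The indeterminate product → 0, so the limit = 1.

Final answer: 1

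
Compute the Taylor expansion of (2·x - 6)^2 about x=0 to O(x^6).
4·x^2 - 24·x + 36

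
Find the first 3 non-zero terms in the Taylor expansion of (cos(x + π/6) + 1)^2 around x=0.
x^2·(√(3)/2 + 1)^2·(-√(3)/(2·(√(3)/2 + 1)) + 1/(4·(√(3)/2 + 1)^2)) + x·(-1 - √(3)/2) + (√(3)/2 + 1)^2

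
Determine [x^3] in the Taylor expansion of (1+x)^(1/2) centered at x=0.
Expand to order 3: (1+x)^(1/2) = x^3/16 - x^2/8 + x/2 + 1 + O(x^4).
The coefficient of x^3 is 1/16.

Final answer: 1/16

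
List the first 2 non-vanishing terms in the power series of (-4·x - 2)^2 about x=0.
16·x + 4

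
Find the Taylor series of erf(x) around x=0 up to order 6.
x^5/(5·√(π)) - 2·x^3/(3·√(π)) + 2·x/√(π)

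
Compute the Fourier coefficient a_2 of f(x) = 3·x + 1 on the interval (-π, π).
a_2 = (1/π) ∫_{-π}^{π} f(x)·cos(2x) dx.
Evaluate the integral (use parity and integration by parts as needed): a_2 = 0.

Final answer: 0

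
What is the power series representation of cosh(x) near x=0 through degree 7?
x^6/720 + x^4/24 + x^2/2 + 1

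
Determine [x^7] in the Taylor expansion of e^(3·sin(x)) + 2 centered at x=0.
Expand to order 7: e^(3·sin(x)) + 2 = -23·x^7/30 - 83·x^6/80 - x^5/5 + 15·x^4/8 + 4·x^3 + 9·x^2/2 + 3·x + 3 + O(x^8).
The coefficient of x^7 is -23/30.

Final answer: -23/30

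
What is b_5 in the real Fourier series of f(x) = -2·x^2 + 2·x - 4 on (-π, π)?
b_5 = (1/π) ∫_{-π}^{π} f(x)·sin(5x) dx.
Evaluate the integral (use parity and integration by parts as needed): b_5 = 4/5.

Final answer: 4/5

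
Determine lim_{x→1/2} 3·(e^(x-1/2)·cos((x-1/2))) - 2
Direct substitution at x = 1/2 gives 1.

Final answer: 1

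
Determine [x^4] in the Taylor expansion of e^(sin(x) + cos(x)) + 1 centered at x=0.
Expand to order 4: e^(sin(x) + cos(x)) + 1 = -5·e·x^4/24 - e·x^3/2 + e·x + 1 + e + O(x^5).
The coefficient of x^4 is -5·e/24.

Final answer: -5·e/24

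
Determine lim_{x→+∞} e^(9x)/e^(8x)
This is an ∞/∞ indeterminate form as x → +∞.
Rewrite e^(9x)/e^(8x) = e^((9−8)x) = e^(x); the exponent coefficient is 1 > 0 so e^(x) → ∞.
Limit = ∞.

Final answer: ∞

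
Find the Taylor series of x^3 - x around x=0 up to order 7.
x^3 - x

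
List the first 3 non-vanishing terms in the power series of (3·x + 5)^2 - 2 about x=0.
9·x^2 + 30·x + 23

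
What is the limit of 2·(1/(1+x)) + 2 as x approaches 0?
Direct substitution at x = 0 gives 4.

Final answer: 4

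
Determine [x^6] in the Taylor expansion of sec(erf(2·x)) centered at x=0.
Expand to order 6: sec(erf(2·x)) = x^6·(-16·(32/(3·π^2) + 64/(3·π))/π + 512/(9·π^2) + 1792/(45·π) + 23296/(45·π^3)) + x^4·(-64/(3·π) + 160/(3·π^2)) + 8·x^2/π + 1 + O(x^7).
The coefficient of x^6 is -16·(32/(3·π^2) + 64/(3·π))/π + 512/(9·π^2) + 1792/(45·π) + 23296/(45·π^3).

Final answer: -16·(32/(3·π^2) + 64/(3·π))/π + 512/(9·π^2) + 1792/(45·π) + 23296/(45·π^3)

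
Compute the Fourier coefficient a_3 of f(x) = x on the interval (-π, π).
a_3 = (1/π) ∫_{-π}^{π} f(x)·cos(3x) dx.
Evaluate the integral (use parity and integration by parts as needed): a_3 = 0.

Final answer: 0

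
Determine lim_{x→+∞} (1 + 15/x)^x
As x → +∞: this is the defining limit (1 + 15/x)^x → e^15.
Limit = e^(15).

Final answer: e^(15)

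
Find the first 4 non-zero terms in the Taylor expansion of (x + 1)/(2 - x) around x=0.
3·x^3/16 + 3·x^2/8 + 3·x/4 + 1/2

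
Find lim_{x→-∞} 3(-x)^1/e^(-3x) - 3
The quotient is an ∞/∞ indeterminate form as x → -∞.
Compare growth rates of the dominant terms (exponentials ≫ polynomials ≫ logarithms), or apply L'Hôpital's rule; the quotient → 0.
Adding the constant: 0 - 3 = -3. Limit = -3.

Final answer: -3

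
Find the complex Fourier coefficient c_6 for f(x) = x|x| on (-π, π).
Compute the real Fourier coefficients first: a_6 = 0, b_6 = -π/3.
Then c_6 = (a_6 − i·b_6)/2 = i·π/6.

Final answer: i·π/6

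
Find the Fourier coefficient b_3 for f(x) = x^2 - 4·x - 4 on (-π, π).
b_3 = (1/π) ∫_{-π}^{π} f(x)·sin(3x) dx.
Evaluate the integral (use parity and integration by parts as needed): b_3 = -8/3.

Final answer: -8/3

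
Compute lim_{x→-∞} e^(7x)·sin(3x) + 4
Evaluate the dominant behaviour as x → -∞; each term tends to a finite value or vanishes.
Limit = 4.

Final answer: 4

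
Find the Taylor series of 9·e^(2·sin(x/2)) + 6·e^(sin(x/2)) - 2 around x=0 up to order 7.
-49·x^7/15360 - 97·x^6/2560 - 77·x^5/640 - 3·x^4/64 + 9·x^3/8 + 21·x^2/4 + 12·x + 13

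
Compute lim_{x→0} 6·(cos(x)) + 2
Direct substitution at x = 0 gives 8.

Final answer: 8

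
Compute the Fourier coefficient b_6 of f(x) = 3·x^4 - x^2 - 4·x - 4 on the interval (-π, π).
b_6 = (1/π) ∫_{-π}^{π} f(x)·sin(6x) dx.
Evaluate the integral (use parity and integration by parts as needed): b_6 = 4/3.

Final answer: 4/3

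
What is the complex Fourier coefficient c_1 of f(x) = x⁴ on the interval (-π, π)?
Compute the real Fourier coefficients first: a_1 = 48 - 8·π^2, b_1 = 0.
Then c_1 = (a_1 − i·b_1)/2 = 24 - 4·π^2.

Final answer: 24 - 4·π^2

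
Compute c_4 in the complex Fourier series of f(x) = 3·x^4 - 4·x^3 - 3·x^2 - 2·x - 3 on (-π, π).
Compute the real Fourier coefficients first: a_4 = -21/16 + 3·π^2/2, b_4 = 1/4 + 2·π^2.
Then c_4 = (a_4 − i·b_4)/2 = -21/32 + 3·π^2/4 - i·π^2 - i/8.

Final answer: -21/32 + 3·π^2/4 - i·π^2 - i/8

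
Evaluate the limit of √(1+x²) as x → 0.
Direct substitution at x = 0 gives 1.

Final answer: 1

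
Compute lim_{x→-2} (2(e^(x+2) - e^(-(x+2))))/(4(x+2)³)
Both numerator and denominator → 0 as x → -2; this is a 0/0 indeterminate form.
Expand each to leading order near x = -2: numerator ~ 4·(x + 2), denominator ~ 4·(x + 2)^3.
The limit of the ratio is ∞.

Final answer: ∞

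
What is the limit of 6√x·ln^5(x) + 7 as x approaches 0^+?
The product is a 0·∞ indeterminate form at x → 0⁺.
Rewrite the product as 6·ln^5(x) / x^(-1/2) and apply L'Hôpital, or use the standard hierarchy x^(-1/2) ≫ |ln x|^5 as x → 0⁺.
The indeterminate product → 0, so the limit = 7.

Final answer: 7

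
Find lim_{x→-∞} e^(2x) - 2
Evaluate the dominant behaviour as x → -∞; each term tends to a finite value or vanishes.
Limit = -2.

Final answer: -2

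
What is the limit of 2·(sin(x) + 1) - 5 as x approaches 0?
Direct substitution at x = 0 gives -3.

Final answer: -3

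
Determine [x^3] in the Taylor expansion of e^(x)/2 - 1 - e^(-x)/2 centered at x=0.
Expand to order 3: e^(x)/2 - 1 - e^(-x)/2 = x^3/6 + x - 1 + O(x^4).
The coefficient of x^3 is 1/6.

Final answer: 1/6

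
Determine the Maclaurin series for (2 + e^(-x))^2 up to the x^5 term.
-3·x^5/10 + 5·x^4/6 - 2·x^3 + 4·x^2 - 6·x + 9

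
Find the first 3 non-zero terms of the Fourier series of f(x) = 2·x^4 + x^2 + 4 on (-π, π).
(92 - 16·π^2)·cos(x) + (-5 + 4·π^2)·cos(2·x) + π^2/3 + 4 + 2·π^4/5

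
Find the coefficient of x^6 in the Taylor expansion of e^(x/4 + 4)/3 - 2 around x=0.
Expand to order 6: e^(x/4 + 4)/3 - 2 = x^6·e^(4)/8847360 + x^5·e^(4)/368640 + x^4·e^(4)/18432 + x^3·e^(4)/1152 + x^2·e^(4)/96 + x·e^(4)/12 - 2 + e^(4)/3 + O(x^7).
The coefficient of x^6 is e^(4)/8847360.

Final answer: e^(4)/8847360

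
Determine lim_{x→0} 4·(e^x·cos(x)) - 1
Direct substitution at x = 0 gives 3.

Final answer: 3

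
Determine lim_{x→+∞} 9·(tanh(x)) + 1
Evaluate the dominant behaviour as x → +∞; each term tends to a finite value or vanishes.
Limit = 10.

Final answer: 10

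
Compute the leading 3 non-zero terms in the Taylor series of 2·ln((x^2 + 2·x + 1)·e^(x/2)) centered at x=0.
4·x^3/3 - 2·x^2 + 5·x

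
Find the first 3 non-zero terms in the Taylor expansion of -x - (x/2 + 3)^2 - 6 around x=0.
-x^2/4 - 4·x - 15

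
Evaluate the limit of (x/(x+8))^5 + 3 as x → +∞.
As x → +∞: x/(x+8) = 1/(1 + 8/x) → 1, and the 5th power of a limit-1 base also → 1; with the additive constant, 1 + 3 = 4.
Limit = 4.

Final answer: 4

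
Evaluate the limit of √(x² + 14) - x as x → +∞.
This is an ∞ − ∞ indeterminate form.
Multiply and divide by the conjugate √(x²+14) + x; the x² terms cancel, leaving 14/(√(x²+14)+x) → 0.
Limit = 0.

Final answer: 0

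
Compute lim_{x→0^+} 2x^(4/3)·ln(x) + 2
The product is a 0·∞ indeterminate form at x → 0⁺.
Rewrite the product as 2·ln(x) / x^(-4/3) and apply L'Hôpital, or use the standard hierarchy x^(-4/3) ≫ |ln x| as x → 0⁺.
The indeterminate product → 0, so the limit = 2.

Final answer: 2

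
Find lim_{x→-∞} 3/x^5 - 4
Evaluate the dominant behaviour as x → -∞; each term tends to a finite value or vanishes.
Limit = -4.

Final answer: -4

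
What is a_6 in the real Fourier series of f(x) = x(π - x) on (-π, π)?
a_6 = (1/π) ∫_{-π}^{π} f(x)·cos(6x) dx.
Evaluate the integral (use parity and integration by parts as needed): a_6 = -1/9.

Final answer: -1/9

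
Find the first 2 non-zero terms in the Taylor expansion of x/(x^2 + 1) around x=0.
-x^3 + x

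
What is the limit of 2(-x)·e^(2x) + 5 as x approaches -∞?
The product is a 0·∞ indeterminate form at x → -∞.
Rewrite the product as 2(-x) / e^(-2x) (an ∞/∞ form) and apply L'Hôpital, or use the standard hierarchy e^(2|x|) ≫ |(-x)| as x → -∞.
The indeterminate product → 0, so the limit = 5.

Final answer: 5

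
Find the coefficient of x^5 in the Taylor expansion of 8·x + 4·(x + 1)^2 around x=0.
Expand to order 5: 8·x + 4·(x + 1)^2 = 4·x^2 + 16·x + 4 + O(x^6).
The coefficient of x^5 is 0.

Final answer: 0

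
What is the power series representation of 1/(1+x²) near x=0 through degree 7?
-x^6 + x^4 - x^2 + 1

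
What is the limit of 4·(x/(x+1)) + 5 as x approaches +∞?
Evaluate the dominant behaviour as x → +∞; each term tends to a finite value or vanishes.
Limit = 9.

Final answer: 9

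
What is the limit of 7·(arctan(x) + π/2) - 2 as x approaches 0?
Direct substitution at x = 0 gives -2 + 7·π/2.

Final answer: -2 + 7·π/2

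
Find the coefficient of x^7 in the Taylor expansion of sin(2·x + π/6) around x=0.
Expand to order 7: sin(2·x + π/6) = -4·√(3)·x^7/315 - 2·x^6/45 + 2·√(3)·x^5/15 + x^4/3 - 2·√(3)·x^3/3 - x^2 + √(3)·x + 1/2 + O(x^8).
The coefficient of x^7 is -4·√(3)/315.

Final answer: -4·√(3)/315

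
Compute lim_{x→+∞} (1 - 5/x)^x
As x → +∞: this is the defining limit (1 - 5/x)^x → e^(-5).
Limit = e^(-5).

Final answer: e^(-5)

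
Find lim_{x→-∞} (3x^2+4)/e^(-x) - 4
The quotient is an ∞/∞ indeterminate form as x → -∞.
Compare growth rates of the dominant terms (exponentials ≫ polynomials ≫ logarithms), or apply L'Hôpital's rule; the quotient → 0.
Adding the constant: 0 - 4 = -4. Limit = -4.

Final answer: -4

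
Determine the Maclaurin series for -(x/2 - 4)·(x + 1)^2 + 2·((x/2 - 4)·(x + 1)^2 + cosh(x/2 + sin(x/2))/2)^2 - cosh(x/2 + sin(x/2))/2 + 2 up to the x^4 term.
-x^4/32 + 75·x^3 + 615·x^2/4 + 225·x/2 + 30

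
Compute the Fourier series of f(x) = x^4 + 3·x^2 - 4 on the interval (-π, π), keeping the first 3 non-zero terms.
(36 - 8·π^2)·cos(x) + 2·π^2·cos(2·x) - 4 + π^2 + π^4/5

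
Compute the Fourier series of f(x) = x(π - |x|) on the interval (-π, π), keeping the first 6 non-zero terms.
8·sin(x)/π + 8·sin(3·x)/(27·π) + 8·sin(5·x)/(125·π) + 8·sin(7·x)/(343·π) + 8·sin(9·x)/(729·π) + 8·sin(11·x)/(1331·π)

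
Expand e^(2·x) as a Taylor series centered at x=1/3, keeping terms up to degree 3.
e^(2/3) + 2·e^(2/3)·(x - 1/3) + 2·e^(2/3)·(x - 1/3)^2 + 4·e^(2/3)·(x - 1/3)^3/3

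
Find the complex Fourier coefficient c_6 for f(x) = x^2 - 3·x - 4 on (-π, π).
Compute the real Fourier coefficients first: a_6 = 1/9, b_6 = 1.
Then c_6 = (a_6 − i·b_6)/2 = 1/18 - i/2.

Final answer: 1/18 - i/2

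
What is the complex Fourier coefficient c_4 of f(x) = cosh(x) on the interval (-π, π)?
Compute the real Fourier coefficients first: a_4 = 2·sinh(π)/(17·π), b_4 = 0.
Then c_4 = (a_4 − i·b_4)/2 = sinh(π)/(17·π).

Final answer: sinh(π)/(17·π)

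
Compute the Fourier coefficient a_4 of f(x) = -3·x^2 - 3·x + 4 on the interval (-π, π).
a_4 = (1/π) ∫_{-π}^{π} f(x)·cos(4x) dx.
Evaluate the integral (use parity and integration by parts as needed): a_4 = -3/4.

Final answer: -3/4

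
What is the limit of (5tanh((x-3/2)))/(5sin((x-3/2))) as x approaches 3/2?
Both numerator and denominator → 0 as x → 3/2; this is a 0/0 indeterminate form.
Expand each to leading order near x = 3/2: numerator ~ 5·(x - 3/2), denominator ~ 5·(x - 3/2).
The limit of the ratio is 1.

Final answer: 1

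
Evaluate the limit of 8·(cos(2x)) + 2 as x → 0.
Direct substitution at x = 0 gives 10.

Final answer: 10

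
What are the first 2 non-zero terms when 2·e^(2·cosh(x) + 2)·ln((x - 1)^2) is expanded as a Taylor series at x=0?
-2·x^2·e^(4) - 4·x·e^(4)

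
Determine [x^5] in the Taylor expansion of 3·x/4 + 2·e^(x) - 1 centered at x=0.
Expand to order 5: 3·x/4 + 2·e^(x) - 1 = x^5/60 + x^4/12 + x^3/3 + x^2 + 11·x/4 + 1 + O(x^6).
The coefficient of x^5 is 1/60.

Final answer: 1/60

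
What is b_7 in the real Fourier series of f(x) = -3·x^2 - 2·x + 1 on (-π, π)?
b_7 = (1/π) ∫_{-π}^{π} f(x)·sin(7x) dx.
Evaluate the integral (use parity and integration by parts as needed): b_7 = -4/7.

Final answer: -4/7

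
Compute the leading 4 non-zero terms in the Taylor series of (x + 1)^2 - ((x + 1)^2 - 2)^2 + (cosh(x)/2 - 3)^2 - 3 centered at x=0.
-4·x^3 - 9·x^2/4 + 6·x + 13/4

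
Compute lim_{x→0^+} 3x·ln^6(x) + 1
The product is a 0·∞ indeterminate form at x → 0⁺.
Rewrite the product as 3·ln^6(x) / x^(-1) and apply L'Hôpital, or use the standard hierarchy x^(-1) ≫ |ln x|^6 as x → 0⁺.
The indeterminate product → 0, so the limit = 1.

Final answer: 1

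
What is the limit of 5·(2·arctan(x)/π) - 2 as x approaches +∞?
Evaluate the dominant behaviour as x → +∞; each term tends to a finite value or vanishes.
Limit = 3.

Final answer: 3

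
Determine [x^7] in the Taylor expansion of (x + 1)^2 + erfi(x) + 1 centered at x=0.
Expand to order 7: (x + 1)^2 + erfi(x) + 1 = x^7/(21·√(π)) + x^5/(5·√(π)) + 2·x^3/(3·√(π)) + x^2 + x·(2/√(π) + 2) + 2 + O(x^8).
The coefficient of x^7 is 1/(21·√(π)).

Final answer: 1/(21·√(π))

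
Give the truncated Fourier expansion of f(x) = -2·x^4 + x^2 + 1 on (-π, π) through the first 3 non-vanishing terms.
(-100 + 16·π^2)·cos(x) + (7 - 4·π^2)·cos(2·x) - 2·π^4/5 + 1 + π^2/3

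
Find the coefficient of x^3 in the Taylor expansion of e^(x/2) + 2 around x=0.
Expand to order 3: e^(x/2) + 2 = x^3/48 + x^2/8 + x/2 + 3 + O(x^4).
The coefficient of x^3 is 1/48.

Final answer: 1/48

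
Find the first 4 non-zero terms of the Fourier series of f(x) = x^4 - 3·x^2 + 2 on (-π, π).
(60 - 8·π^2)·cos(x) + (-6 + 2·π^2)·cos(2·x) + (52/27 - 8·π^2/9)·cos(3·x) - π^2 + 2 + π^4/5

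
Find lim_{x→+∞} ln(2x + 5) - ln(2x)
This is an ∞ − ∞ indeterminate form.
Combine the logarithms: ln(2x+5) − ln(2x) = ln((2x+5)/(2x)) = ln(1 + 5/(2x)) → ln(1) = 0.
Limit = 0.

Final answer: 0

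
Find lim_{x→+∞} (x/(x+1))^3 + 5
As x → +∞: x/(x+1) = 1/(1 + 1/x) → 1, and the 3rd power of a limit-1 base also → 1; with the additive constant, 1 + 5 = 6.
Limit = 6.

Final answer: 6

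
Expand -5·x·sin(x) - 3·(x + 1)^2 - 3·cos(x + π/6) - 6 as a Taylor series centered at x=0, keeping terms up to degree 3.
-x^3/4 + x^2·(-8 + 3·√(3)/4) - 9·x/2 - 9 - 3·√(3)/2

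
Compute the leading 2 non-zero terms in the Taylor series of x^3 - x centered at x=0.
x^3 - x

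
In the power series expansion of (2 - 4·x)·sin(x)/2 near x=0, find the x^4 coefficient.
Expand to order 4: (2 - 4·x)·sin(x)/2 = x^4/3 - x^3/6 - 2·x^2 + x + O(x^5).
The coefficient of x^4 is 1/3.

Final answer: 1/3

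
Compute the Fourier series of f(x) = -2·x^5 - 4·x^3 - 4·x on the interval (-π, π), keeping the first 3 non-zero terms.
(-440 - 4·π^4 + 72·π^2)·sin(x) + (-6·π^2 + 13 + 2·π^4)·sin(2·x) + (-4·π^4/3 - 232/81 + 8·π^2/27)·sin(3·x)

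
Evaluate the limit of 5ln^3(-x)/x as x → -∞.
This is an ∞/∞ indeterminate form as x → -∞.
Compare growth rates of the dominant terms (exponentials ≫ polynomials ≫ logarithms), or apply L'Hôpital's rule; the quotient → 0.
Limit = 0.

Final answer: 0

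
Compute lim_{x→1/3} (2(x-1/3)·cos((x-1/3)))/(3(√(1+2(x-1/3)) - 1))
Both numerator and denominator → 0 as x → 1/3; this is a 0/0 indeterminate form.
Expand each to leading order near x = 1/3: numerator ~ 2·(x - 1/3), denominator ~ 3·(x - 1/3).
The limit of the ratio is 2/3.

Final answer: 2/3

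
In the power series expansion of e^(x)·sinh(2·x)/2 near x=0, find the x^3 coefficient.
Expand to order 3: e^(x)·sinh(2·x)/2 = 7·x^3/6 + x^2 + x + O(x^4).
The coefficient of x^3 is 7/6.

Final answer: 7/6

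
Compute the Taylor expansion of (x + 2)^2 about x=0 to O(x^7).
x^2 + 4·x + 4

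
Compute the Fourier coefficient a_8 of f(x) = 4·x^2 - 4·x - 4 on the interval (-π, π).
a_8 = (1/π) ∫_{-π}^{π} f(x)·cos(8x) dx.
Evaluate the integral (use parity and integration by parts as needed): a_8 = 1/4.

Final answer: 1/4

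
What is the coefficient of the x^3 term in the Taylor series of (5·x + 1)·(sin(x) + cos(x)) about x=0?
Expand to order 3: (5·x + 1)·(sin(x) + cos(x)) = -8·x^3/3 + 9·x^2/2 + 6·x + 1 + O(x^4).
The coefficient of x^3 is -8/3.

Final answer: -8/3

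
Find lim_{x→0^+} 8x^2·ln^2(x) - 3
The product is a 0·∞ indeterminate form at x → 0⁺.
Rewrite the product as 8·ln^2(x) / x^(-2) and apply L'Hôpital, or use the standard hierarchy x^(-2) ≫ |ln x|^2 as x → 0⁺.
The indeterminate product → 0, so the limit = -3.

Final answer: -3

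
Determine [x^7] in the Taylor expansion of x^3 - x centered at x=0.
Expand to order 7: x^3 - x = x^3 - x + O(x^8).
The coefficient of x^7 is 0.

Final answer: 0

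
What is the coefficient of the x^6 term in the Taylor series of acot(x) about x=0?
Expand to order 6: acot(x) = -x^5/5 + x^3/3 - x + π/2 + O(x^7).
The coefficient of x^6 is 0.

Final answer: 0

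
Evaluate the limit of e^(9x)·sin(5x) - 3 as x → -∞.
Evaluate the dominant behaviour as x → -∞; each term tends to a finite value or vanishes.
Limit = -3.

Final answer: -3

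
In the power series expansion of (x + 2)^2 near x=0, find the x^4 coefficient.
Expand to order 4: (x + 2)^2 = x^2 + 4·x + 4 + O(x^5).
The coefficient of x^4 is 0.

Final answer: 0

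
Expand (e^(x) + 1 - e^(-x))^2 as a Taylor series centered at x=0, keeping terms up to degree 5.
x^5/30 + 4·x^4/3 + 2·x^3/3 + 4·x^2 + 4·x + 1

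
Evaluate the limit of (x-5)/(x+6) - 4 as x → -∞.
Evaluate the dominant behaviour as x → -∞; each term tends to a finite value or vanishes.
Limit = -3.

Final answer: -3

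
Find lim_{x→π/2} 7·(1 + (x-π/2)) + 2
Direct substitution at x = π/2 gives 9.

Final answer: 9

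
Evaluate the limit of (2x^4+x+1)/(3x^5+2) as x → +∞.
This is an ∞/∞ indeterminate form as x → +∞.
Divide numerator and denominator by x^5 and let the lower-order terms vanish; the numerator's degree 4 is below the denominator's degree 5, so the quotient → 0.
Limit = 0.

Final answer: 0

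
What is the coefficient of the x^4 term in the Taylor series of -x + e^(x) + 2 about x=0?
Expand to order 4: -x + e^(x) + 2 = x^4/24 + x^3/6 + x^2/2 + 3 + O(x^5).
The coefficient of x^4 is 1/24.

Final answer: 1/24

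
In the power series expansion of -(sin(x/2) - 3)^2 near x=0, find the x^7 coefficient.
Expand to order 7: -(sin(x/2) - 3)^2 = -x^7/107520 - x^6/1440 + x^5/640 + x^4/48 - x^3/8 - x^2/4 + 3·x - 9 + O(x^8).
The coefficient of x^7 is -1/107520.

Final answer: -1/107520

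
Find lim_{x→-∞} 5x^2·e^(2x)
This is a 0·∞ indeterminate form at x → -∞.
Rewrite the product as 5x^2 / e^(-2x) (an ∞/∞ form) and apply L'Hôpital, or use the standard hierarchy e^(2|x|) ≫ |x^2| as x → -∞.
The indeterminate product → 0, so the limit = 0.

Final answer: 0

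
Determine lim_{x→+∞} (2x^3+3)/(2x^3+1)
This is an ∞/∞ indeterminate form as x → +∞.
Divide numerator and denominator by x^3 and let the lower-order terms vanish; the leading terms give 2/2 = 1.
Limit = 1.

Final answer: 1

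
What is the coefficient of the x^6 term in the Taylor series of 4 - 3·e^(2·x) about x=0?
Expand to order 6: 4 - 3·e^(2·x) = -4·x^6/15 - 4·x^5/5 - 2·x^4 - 4·x^3 - 6·x^2 - 6·x + 1 + O(x^7).
The coefficient of x^6 is -4/15.

Final answer: -4/15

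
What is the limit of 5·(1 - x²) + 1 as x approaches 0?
Direct substitution at x = 0 gives 6.

Final answer: 6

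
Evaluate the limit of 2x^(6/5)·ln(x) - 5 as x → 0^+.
The product is a 0·∞ indeterminate form at x → 0⁺.
Rewrite the product as 2·ln(x) / x^(-6/5) and apply L'Hôpital, or use the standard hierarchy x^(-6/5) ≫ |ln x| as x → 0⁺.
The indeterminate product → 0, so the limit = -5.

Final answer: -5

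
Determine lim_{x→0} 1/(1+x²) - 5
Direct substitution at x = 0 gives -4.

Final answer: -4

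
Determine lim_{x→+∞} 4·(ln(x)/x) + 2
Evaluate the dominant behaviour as x → +∞; each term tends to a finite value or vanishes.
Limit = 2.

Final answer: 2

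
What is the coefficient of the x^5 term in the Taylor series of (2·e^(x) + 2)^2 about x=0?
Expand to order 5: (2·e^(x) + 2)^2 = 17·x^5/15 + 3·x^4 + 20·x^3/3 + 12·x^2 + 16·x + 16 + O(x^6).
The coefficient of x^5 is 17/15.

Final answer: 17/15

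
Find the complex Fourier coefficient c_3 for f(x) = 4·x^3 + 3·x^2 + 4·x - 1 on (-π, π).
Compute the real Fourier coefficients first: a_3 = -4/3, b_3 = 8/9 + 8·π^2/3.
Then c_3 = (a_3 − i·b_3)/2 = -2/3 - 4·i·π^2/3 - 4·i/9.

Final answer: -2/3 - 4·i·π^2/3 - 4·i/9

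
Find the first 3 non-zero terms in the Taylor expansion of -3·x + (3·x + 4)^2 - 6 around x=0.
9·x^2 + 21·x + 10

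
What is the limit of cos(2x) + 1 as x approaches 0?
Direct substitution at x = 0 gives 2.

Final answer: 2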